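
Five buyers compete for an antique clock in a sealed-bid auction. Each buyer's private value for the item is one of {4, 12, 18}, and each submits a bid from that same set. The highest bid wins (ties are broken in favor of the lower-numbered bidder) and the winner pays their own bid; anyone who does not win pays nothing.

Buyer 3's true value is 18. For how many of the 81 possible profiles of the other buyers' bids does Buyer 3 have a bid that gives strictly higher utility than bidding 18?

4

Others bid (4, 4, 4, 4): truth gives 0; bid 12 gives 6 > 0. Violating.
Others bid (4, 4, 4, 12): truth gives 0; bid 12 gives 6 > 0. Violating.
Others bid (4, 4, 12, 4): truth gives 0; bid 12 gives 6 > 0. Violating.
Others bid (4, 4, 12, 12): truth gives 0; bid 12 gives 6 > 0. Violating.
Others bid (4, 4, 4, 18): truth gives 0; no alternative beats it.
Others bid (4, 4, 12, 18): truth gives 0; no alternative beats it.
(Checking all 81 profiles: 4 have a profitable deviation, 77 do not.)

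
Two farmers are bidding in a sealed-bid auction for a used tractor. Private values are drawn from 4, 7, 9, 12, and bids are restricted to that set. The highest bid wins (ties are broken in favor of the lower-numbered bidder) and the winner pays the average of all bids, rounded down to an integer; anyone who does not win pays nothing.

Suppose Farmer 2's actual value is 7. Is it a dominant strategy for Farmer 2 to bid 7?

Yes

Check each profile of the others' bids and compare truth against every alternative bid.
Others bid (4): truth gives 2, best alternative gives 1.
Others bid (7): truth gives 0, best alternative gives 0.
Others bid (9): truth gives 0, best alternative gives 0.
Others bid (12): truth gives 0, best alternative gives 0.
In every case the truthful bid is at least as good as any alternative, so it is a dominant strategy.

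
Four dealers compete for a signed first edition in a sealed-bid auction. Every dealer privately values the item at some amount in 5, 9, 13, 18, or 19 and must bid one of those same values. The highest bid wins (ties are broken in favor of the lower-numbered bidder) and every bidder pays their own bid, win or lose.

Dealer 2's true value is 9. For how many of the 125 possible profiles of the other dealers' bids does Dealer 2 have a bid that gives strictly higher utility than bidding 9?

Others bid (5, 5, 13): truth gives -9; bid 13 gives -4 > -9. Violating.
Others bid (5, 5, 18): truth gives -9; bid 5 gives -5 > -9. Violating.
Others bid (5, 5, 19): truth gives -9; bid 5 gives -5 > -9. Violating.
Others bid (5, 9, 13): truth gives -9; bid 13 gives -4 > -9. Violating.
Others bid (5, 5, 5): truth gives 0; no alternative beats it.
Others bid (5, 5, 9): truth gives 0; no alternative beats it.
(Checking all 125 profiles: 121 have a profitable deviation, 4 do not.)

121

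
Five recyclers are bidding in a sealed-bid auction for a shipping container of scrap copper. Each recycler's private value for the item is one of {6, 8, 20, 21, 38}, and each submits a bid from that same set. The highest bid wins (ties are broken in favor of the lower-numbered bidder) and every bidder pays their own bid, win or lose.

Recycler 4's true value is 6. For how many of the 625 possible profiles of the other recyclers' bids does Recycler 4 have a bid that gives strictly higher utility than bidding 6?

2

Others bid (6, 6, 6, 6): truth gives -6; bid 8 gives -2 > -6. Violating.
Others bid (6, 6, 6, 8): truth gives -6; bid 8 gives -2 > -6. Violating.
Others bid (6, 6, 6, 20): truth gives -6; no alternative beats it.
Others bid (6, 6, 6, 21): truth gives -6; no alternative beats it.
(Checking all 625 profiles: 2 have a profitable deviation, 623 do not.)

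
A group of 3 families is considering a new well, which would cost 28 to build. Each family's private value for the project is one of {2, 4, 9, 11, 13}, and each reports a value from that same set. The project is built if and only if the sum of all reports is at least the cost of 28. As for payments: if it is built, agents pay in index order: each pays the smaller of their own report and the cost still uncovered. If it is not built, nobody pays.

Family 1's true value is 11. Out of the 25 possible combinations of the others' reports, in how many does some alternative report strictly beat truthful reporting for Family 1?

Others report (9, 11): truth gives 0; report 9 gives 2 > 0. Violating.
Others report (9, 13): truth gives 0; report 9 gives 2 > 0. Violating.
Others report (11, 9): truth gives 0; report 9 gives 2 > 0. Violating.
Others report (11, 11): truth gives 0; report 9 gives 2 > 0. Violating.
Others report (2, 2): truth gives 0; no alternative beats it.
Others report (2, 4): truth gives 0; no alternative beats it.
(Checking all 25 profiles: 8 have a profitable deviation, 17 do not.)

8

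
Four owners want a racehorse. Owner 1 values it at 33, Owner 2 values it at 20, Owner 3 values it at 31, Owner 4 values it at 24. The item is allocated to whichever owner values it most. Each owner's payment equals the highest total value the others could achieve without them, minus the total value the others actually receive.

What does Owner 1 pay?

Owner 1 has the highest value and receives the item.
Without Owner 1, the item would go to the next-highest value, 31, so the others could achieve 31.
With Owner 1 present and winning, the others receive nothing, so their total is 0.
Payment = 31 - 0 = 31.

31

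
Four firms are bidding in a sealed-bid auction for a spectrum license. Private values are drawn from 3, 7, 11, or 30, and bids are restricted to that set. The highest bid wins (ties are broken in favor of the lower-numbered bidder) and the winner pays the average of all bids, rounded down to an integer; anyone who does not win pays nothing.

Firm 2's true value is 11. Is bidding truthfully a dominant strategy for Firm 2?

No

Consider the case where Firm 1 bids 3, Firm 3 bids 3 and Firm 4 bids 3.
Truthful bid 11: wins, pays 5, utility 11 - 5 = 6.
Bid 7 instead: wins, pays 4, utility 11 - 4 = 7.
Since 7 > 6, bidding 7 is strictly better here, so truthful bidding is not dominant.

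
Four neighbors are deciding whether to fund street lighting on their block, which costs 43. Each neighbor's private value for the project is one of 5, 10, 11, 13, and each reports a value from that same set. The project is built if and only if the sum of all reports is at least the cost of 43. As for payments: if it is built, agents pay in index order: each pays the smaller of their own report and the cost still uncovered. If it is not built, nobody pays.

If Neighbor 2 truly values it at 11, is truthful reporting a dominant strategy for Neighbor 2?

No

Consider the case where Neighbor 1 reports 10, Neighbor 3 reports 10 and Neighbor 4 reports 13.
Truthful report 11: project built, pays 11, utility 11 - 11 = 0.
Report 10 instead: project built, pays 10, utility 11 - 10 = 1.
Since 1 > 0, reporting 10 is strictly better here, so truthful reporting is not dominant.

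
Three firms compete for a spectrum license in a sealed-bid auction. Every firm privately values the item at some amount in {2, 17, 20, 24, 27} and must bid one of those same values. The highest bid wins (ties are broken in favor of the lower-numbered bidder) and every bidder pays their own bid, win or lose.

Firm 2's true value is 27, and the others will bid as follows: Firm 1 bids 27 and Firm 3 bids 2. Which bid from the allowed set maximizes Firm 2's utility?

2

Bid 2: loses but pays 2, utility -2.
Bid 17: loses but pays 17, utility -17.
Bid 20: loses but pays 20, utility -20.
Bid 24: loses but pays 24, utility -24.
Bid 27: loses but pays 27, utility -27.
The best choice is 2 with utility -2.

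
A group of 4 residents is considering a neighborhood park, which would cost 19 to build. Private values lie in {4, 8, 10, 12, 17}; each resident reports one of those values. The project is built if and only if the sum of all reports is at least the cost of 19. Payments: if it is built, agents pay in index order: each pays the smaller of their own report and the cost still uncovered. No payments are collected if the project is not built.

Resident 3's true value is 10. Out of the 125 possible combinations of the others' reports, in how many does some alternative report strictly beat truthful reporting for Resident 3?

Others report (4, 4, 4): truth gives 0; report 8 gives 2 > 0. Violating.
Others report (4, 4, 8): truth gives 0; report 4 gives 6 > 0. Violating.
Others report (4, 4, 10): truth gives 0; report 4 gives 6 > 0. Violating.
Others report (4, 4, 12): truth gives 0; report 4 gives 6 > 0. Violating.
Others report (4, 12, 4): truth gives 7; no alternative beats it.
Others report (4, 12, 8): truth gives 7; no alternative beats it.
(Checking all 125 profiles: 25 have a profitable deviation, 100 do not.)

25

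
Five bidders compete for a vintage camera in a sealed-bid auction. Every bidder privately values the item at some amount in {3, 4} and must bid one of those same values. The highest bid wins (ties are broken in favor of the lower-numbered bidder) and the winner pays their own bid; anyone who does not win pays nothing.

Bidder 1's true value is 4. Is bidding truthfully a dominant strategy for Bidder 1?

No

Consider the case where Bidder 2 bids 3, Bidder 3 bids 3, Bidder 4 bids 3 and Bidder 5 bids 3.
Truthful bid 4: wins, pays 4, utility 4 - 4 = 0.
Bid 3 instead: wins, pays 3, utility 4 - 3 = 1.
Since 1 > 0, bidding 3 is strictly better here, so truthful bidding is not dominant.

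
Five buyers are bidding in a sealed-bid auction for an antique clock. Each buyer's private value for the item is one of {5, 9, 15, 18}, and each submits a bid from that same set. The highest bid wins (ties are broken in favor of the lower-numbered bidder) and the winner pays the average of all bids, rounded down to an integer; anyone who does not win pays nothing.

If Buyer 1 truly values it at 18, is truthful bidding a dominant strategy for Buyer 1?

No

Consider the case where Buyer 2 bids 5, Buyer 3 bids 5, Buyer 4 bids 5 and Buyer 5 bids 5.
Truthful bid 18: wins, pays 7, utility 18 - 7 = 11.
Bid 5 instead: wins, pays 5, utility 18 - 5 = 13.
Since 13 > 11, bidding 5 is strictly better here, so truthful bidding is not dominant.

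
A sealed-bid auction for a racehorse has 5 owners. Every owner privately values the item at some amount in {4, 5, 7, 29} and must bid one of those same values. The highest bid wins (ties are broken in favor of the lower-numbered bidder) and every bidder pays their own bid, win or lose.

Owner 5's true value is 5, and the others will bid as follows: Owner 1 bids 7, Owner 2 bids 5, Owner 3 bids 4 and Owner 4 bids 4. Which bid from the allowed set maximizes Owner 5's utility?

4

Bid 4: loses but pays 4, utility -4.
Bid 5: loses but pays 5, utility -5.
Bid 7: loses but pays 7, utility -7.
Bid 29: wins, pays 29, utility 5 - 29 = -24.
The best choice is 4 with utility -4.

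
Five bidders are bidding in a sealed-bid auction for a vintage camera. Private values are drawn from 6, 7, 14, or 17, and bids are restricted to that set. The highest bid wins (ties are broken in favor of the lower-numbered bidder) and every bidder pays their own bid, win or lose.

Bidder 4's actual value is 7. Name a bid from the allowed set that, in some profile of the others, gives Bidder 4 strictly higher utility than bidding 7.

Suppose Bidder 1 bids 6, Bidder 2 bids 6, Bidder 3 bids 6 and Bidder 5 bids 14.
Bid 7: loses but pays 7, utility -7.
Bid 6: loses but pays 6, utility -6.
So bidding 6 beats truth here (-6 > -7).

6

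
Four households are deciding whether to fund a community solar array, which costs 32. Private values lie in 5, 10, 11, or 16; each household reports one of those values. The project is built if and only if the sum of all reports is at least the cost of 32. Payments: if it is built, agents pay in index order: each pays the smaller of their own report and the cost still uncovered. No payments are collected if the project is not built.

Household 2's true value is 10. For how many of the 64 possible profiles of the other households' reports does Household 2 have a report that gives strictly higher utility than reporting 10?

Others report (5, 10, 16): truth gives 0; report 5 gives 5 > 0. Violating.
Others report (5, 11, 11): truth gives 0; report 5 gives 5 > 0. Violating.
Others report (5, 11, 16): truth gives 0; report 5 gives 5 > 0. Violating.
Others report (5, 16, 10): truth gives 0; report 5 gives 5 > 0. Violating.
Others report (5, 5, 5): truth gives 0; no alternative beats it.
Others report (5, 5, 10): truth gives 0; no alternative beats it.
(Checking all 64 profiles: 45 have a profitable deviation, 19 do not.)

45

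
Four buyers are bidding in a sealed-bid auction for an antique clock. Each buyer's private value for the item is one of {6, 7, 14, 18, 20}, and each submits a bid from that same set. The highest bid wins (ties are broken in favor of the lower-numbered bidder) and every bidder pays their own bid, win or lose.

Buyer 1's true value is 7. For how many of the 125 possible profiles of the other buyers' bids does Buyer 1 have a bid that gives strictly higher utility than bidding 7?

118

Others bid (6, 6, 6): truth gives 0; bid 6 gives 1 > 0. Violating.
Others bid (6, 6, 14): truth gives -7; bid 6 gives -6 > -7. Violating.
Others bid (6, 6, 18): truth gives -7; bid 6 gives -6 > -7. Violating.
Others bid (6, 6, 20): truth gives -7; bid 6 gives -6 > -7. Violating.
Others bid (6, 6, 7): truth gives 0; no alternative beats it.
Others bid (6, 7, 6): truth gives 0; no alternative beats it.
(Checking all 125 profiles: 118 have a profitable deviation, 7 do not.)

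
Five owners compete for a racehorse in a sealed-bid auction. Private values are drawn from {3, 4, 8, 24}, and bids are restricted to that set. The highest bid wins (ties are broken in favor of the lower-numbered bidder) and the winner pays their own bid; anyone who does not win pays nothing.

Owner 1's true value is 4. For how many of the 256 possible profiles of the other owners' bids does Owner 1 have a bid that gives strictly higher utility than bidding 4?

Others bid (3, 3, 3, 3): truth gives 0; bid 3 gives 1 > 0. Violating.
Others bid (3, 3, 3, 4): truth gives 0; no alternative beats it.
Others bid (3, 3, 3, 8): truth gives 0; no alternative beats it.
(Checking all 256 profiles: 1 has a profitable deviation, 255 do not.)

1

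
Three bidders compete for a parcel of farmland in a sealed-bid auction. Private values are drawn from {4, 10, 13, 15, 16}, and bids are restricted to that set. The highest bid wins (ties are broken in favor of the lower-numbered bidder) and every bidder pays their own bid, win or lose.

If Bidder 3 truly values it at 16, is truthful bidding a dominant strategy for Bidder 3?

No

Consider the case where Bidder 1 bids 4 and Bidder 2 bids 4.
Truthful bid 16: wins, pays 16, utility 16 - 16 = 0.
Bid 10 instead: wins, pays 10, utility 16 - 10 = 6.
Since 6 > 0, bidding 10 is strictly better here, so truthful bidding is not dominant.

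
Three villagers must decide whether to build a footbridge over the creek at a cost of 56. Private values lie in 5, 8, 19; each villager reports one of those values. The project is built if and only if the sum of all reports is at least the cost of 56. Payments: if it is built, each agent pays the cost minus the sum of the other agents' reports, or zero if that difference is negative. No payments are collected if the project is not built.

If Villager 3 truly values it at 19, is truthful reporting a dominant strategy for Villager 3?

Check each profile of the others' reports and compare truth against every alternative report.
Others report (19, 19): truth gives 1, best alternative gives 0.
Others report (5, 5): truth gives 0, best alternative gives 0.
Others report (5, 8): truth gives 0, best alternative gives 0.
Others report (5, 19): truth gives 0, best alternative gives 0.
Others report (8, 5): truth gives 0, best alternative gives 0.
Others report (8, 8): truth gives 0, best alternative gives 0.
(Remaining 3 profiles checked similarly; truth is weakly best in each.)
In every case the truthful report is at least as good as any alternative, so it is a dominant strategy.

Yes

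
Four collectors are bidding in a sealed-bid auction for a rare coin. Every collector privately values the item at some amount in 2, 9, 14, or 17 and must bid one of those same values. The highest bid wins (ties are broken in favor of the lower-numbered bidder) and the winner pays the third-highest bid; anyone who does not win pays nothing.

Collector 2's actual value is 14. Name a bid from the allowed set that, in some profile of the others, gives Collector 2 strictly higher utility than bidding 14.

Suppose Collector 1 bids 2, Collector 3 bids 2 and Collector 4 bids 17.
Bid 14: loses, pays 0, utility 0.
Bid 17: wins, pays 2, utility 14 - 2 = 12.
So bidding 17 beats truth here (12 > 0).

17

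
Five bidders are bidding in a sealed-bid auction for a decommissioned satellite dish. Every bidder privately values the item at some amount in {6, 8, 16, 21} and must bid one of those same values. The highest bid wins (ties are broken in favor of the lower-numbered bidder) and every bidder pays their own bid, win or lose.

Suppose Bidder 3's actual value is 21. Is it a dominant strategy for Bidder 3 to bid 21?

Consider the case where Bidder 1 bids 6, Bidder 2 bids 6, Bidder 4 bids 6 and Bidder 5 bids 6.
Truthful bid 21: wins, pays 21, utility 21 - 21 = 0.
Bid 8 instead: wins, pays 8, utility 21 - 8 = 13.
Since 13 > 0, bidding 8 is strictly better here, so truthful bidding is not dominant.

No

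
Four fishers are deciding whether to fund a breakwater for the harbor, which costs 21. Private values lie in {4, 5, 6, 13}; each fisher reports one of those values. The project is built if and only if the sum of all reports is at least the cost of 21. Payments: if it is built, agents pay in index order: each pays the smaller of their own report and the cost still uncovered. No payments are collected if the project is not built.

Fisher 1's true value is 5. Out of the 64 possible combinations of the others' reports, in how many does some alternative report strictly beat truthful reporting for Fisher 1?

Others report (4, 4, 13): truth gives 0; report 4 gives 1 > 0. Violating.
Others report (4, 5, 13): truth gives 0; report 4 gives 1 > 0. Violating.
Others report (4, 6, 13): truth gives 0; report 4 gives 1 > 0. Violating.
Others report (4, 13, 4): truth gives 0; report 4 gives 1 > 0. Violating.
Others report (4, 4, 4): truth gives 0; no alternative beats it.
Others report (4, 4, 5): truth gives 0; no alternative beats it.
(Checking all 64 profiles: 41 have a profitable deviation, 23 do not.)

41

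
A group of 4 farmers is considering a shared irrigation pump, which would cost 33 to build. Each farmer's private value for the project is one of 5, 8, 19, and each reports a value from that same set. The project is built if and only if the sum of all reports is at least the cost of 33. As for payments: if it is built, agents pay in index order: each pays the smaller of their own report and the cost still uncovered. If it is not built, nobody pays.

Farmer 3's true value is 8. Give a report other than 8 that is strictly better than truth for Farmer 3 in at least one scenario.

5

Suppose Farmer 1 reports 5, Farmer 2 reports 5 and Farmer 4 reports 19.
Report 8: project built, pays 8, utility 8 - 8 = 0.
Report 5: project built, pays 5, utility 8 - 5 = 3.
So reporting 5 beats truth here (3 > 0).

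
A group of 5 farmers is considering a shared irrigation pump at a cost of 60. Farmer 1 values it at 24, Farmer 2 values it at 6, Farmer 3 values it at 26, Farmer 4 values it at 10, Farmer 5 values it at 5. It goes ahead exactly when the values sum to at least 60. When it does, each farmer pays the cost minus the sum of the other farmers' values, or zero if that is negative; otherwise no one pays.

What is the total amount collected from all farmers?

Total value 71 ≥ cost 60, so it is built.
Farmer 1: others sum to 47; max(0, 60 - 47) = 13.
Farmer 2: others sum to 65; max(0, 60 - 65) = 0.
Farmer 3: others sum to 45; max(0, 60 - 45) = 15.
Farmer 4: others sum to 61; max(0, 60 - 61) = 0.
Farmer 5: others sum to 66; max(0, 60 - 66) = 0.
Total collected = 13 + 0 + 15 + 0 + 0 = 28.

28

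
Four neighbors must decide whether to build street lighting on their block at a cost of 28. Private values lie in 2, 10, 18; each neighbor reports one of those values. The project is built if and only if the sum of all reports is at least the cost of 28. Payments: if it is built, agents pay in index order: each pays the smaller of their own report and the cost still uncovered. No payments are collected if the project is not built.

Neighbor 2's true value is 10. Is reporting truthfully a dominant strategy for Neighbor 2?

No

Consider the case where Neighbor 1 reports 2, Neighbor 3 reports 10 and Neighbor 4 reports 18.
Truthful report 10: project built, pays 10, utility 10 - 10 = 0.
Report 2 instead: project built, pays 2, utility 10 - 2 = 8.
Since 8 > 0, reporting 2 is strictly better here, so truthful reporting is not dominant.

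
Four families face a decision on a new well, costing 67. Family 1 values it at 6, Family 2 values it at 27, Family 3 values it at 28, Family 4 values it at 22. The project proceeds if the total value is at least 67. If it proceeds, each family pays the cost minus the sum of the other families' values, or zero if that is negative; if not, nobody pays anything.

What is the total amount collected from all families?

29

Total value 83 ≥ cost 67, so it is built.
Family 1: others sum to 77; max(0, 67 - 77) = 0.
Family 2: others sum to 56; max(0, 67 - 56) = 11.
Family 3: others sum to 55; max(0, 67 - 55) = 12.
Family 4: others sum to 61; max(0, 67 - 61) = 6.
Total collected = 0 + 11 + 12 + 6 = 29.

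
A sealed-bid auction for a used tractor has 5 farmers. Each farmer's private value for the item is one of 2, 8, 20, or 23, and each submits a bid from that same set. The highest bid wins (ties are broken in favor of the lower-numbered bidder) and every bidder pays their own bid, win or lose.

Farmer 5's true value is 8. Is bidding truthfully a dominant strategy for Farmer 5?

No

Consider the case where Farmer 1 bids 2, Farmer 2 bids 2, Farmer 3 bids 2 and Farmer 4 bids 8.
Truthful bid 8: loses but pays 8, utility -8.
Bid 2 instead: loses but pays 2, utility -2.
Since -2 > -8, bidding 2 is strictly better here, so truthful bidding is not dominant.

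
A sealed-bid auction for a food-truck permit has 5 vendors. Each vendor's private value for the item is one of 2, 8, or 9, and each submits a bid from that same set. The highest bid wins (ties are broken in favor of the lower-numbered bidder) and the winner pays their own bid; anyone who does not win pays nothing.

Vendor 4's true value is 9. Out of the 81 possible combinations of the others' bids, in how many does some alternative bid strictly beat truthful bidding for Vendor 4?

Others bid (2, 2, 2, 2): truth gives 0; bid 8 gives 1 > 0. Violating.
Others bid (2, 2, 2, 8): truth gives 0; bid 8 gives 1 > 0. Violating.
Others bid (2, 2, 2, 9): truth gives 0; no alternative beats it.
Others bid (2, 2, 8, 2): truth gives 0; no alternative beats it.
(Checking all 81 profiles: 2 have a profitable deviation, 79 do not.)

2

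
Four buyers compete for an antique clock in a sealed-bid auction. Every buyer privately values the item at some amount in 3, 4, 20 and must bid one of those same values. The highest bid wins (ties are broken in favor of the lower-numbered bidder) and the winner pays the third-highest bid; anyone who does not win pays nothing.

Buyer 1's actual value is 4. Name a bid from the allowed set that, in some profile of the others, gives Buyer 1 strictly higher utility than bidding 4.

20

Suppose Buyer 2 bids 3, Buyer 3 bids 3 and Buyer 4 bids 20.
Bid 4: loses, pays 0, utility 0.
Bid 20: wins, pays 3, utility 4 - 3 = 1.
So bidding 20 beats truth here (1 > 0).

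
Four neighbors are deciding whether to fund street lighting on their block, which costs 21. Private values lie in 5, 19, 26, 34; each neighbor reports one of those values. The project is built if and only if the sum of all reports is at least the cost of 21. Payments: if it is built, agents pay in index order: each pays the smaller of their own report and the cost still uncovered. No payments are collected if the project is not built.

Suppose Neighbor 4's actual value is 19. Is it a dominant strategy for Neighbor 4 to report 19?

Check each profile of the others' reports and compare truth against every alternative report.
Others report (5, 5, 19): truth gives 19, best alternative gives 19.
Others report (5, 5, 26): truth gives 19, best alternative gives 19.
Others report (5, 5, 34): truth gives 19, best alternative gives 19.
Others report (5, 19, 5): truth gives 19, best alternative gives 19.
Others report (5, 19, 19): truth gives 19, best alternative gives 19.
Others report (5, 19, 26): truth gives 19, best alternative gives 19.
(Remaining 58 profiles checked similarly; truth is weakly best in each.)
In every case the truthful report is at least as good as any alternative, so it is a dominant strategy.

Yes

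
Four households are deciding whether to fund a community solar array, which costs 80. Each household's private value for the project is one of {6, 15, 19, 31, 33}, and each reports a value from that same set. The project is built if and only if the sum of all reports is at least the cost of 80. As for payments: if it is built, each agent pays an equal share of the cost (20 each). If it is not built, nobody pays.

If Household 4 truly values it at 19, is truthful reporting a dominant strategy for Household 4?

No

Consider the case where Household 1 reports 6, Household 2 reports 31 and Household 3 reports 31.
Truthful report 19: project built, pays 20, utility 19 - 20 = -1.
Report 6 instead: project not built, utility 0.
Since 0 > -1, reporting 6 is strictly better here, so truthful reporting is not dominant.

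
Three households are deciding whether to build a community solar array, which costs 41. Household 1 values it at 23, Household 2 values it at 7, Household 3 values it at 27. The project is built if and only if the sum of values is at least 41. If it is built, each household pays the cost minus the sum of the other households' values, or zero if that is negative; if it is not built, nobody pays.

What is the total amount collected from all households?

Total value 57 ≥ cost 41, so it is built.
Household 1: others sum to 34; max(0, 41 - 34) = 7.
Household 2: others sum to 50; max(0, 41 - 50) = 0.
Household 3: others sum to 30; max(0, 41 - 30) = 11.
Total collected = 7 + 0 + 11 = 18.

18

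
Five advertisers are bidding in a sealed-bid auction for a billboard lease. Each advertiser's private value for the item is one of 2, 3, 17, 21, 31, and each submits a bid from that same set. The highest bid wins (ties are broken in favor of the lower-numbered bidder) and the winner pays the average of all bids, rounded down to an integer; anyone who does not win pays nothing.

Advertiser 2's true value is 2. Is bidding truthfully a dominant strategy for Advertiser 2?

Yes

Check each profile of the others' bids and compare truth against every alternative bid.
Others bid (2, 2, 2, 2): truth gives 0, best alternative gives 0.
Others bid (2, 2, 2, 3): truth gives 0, best alternative gives 0.
Others bid (2, 2, 2, 17): truth gives 0, best alternative gives 0.
Others bid (2, 2, 2, 21): truth gives 0, best alternative gives 0.
Others bid (2, 2, 2, 31): truth gives 0, best alternative gives 0.
Others bid (2, 2, 3, 2): truth gives 0, best alternative gives 0.
(Remaining 619 profiles checked similarly; truth is weakly best in each.)
In every case the truthful bid is at least as good as any alternative, so it is a dominant strategy.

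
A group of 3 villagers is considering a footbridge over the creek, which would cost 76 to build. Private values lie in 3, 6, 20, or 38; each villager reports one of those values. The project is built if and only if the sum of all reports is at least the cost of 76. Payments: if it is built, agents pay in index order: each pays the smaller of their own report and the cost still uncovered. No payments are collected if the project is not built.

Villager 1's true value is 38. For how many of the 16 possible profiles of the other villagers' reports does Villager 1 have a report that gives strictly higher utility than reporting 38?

3

Others report (20, 38): truth gives 0; report 20 gives 18 > 0. Violating.
Others report (38, 20): truth gives 0; report 20 gives 18 > 0. Violating.
Others report (38, 38): truth gives 0; report 3 gives 35 > 0. Violating.
Others report (3, 3): truth gives 0; no alternative beats it.
Others report (3, 6): truth gives 0; no alternative beats it.
(Checking all 16 profiles: 3 have a profitable deviation, 13 do not.)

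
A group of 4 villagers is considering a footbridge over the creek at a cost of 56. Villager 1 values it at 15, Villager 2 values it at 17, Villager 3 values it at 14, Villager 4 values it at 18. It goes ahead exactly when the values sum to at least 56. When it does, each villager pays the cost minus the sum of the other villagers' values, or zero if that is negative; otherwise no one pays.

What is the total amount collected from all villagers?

Total value 64 ≥ cost 56, so it is built.
Villager 1: others sum to 49; max(0, 56 - 49) = 7.
Villager 2: others sum to 47; max(0, 56 - 47) = 9.
Villager 3: others sum to 50; max(0, 56 - 50) = 6.
Villager 4: others sum to 46; max(0, 56 - 46) = 10.
Total collected = 7 + 9 + 6 + 10 = 32.

32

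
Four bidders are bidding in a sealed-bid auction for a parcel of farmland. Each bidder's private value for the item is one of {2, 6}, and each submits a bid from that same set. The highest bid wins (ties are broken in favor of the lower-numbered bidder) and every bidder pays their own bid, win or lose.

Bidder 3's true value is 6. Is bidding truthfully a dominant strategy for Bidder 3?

No

Consider the case where Bidder 1 bids 2, Bidder 2 bids 6 and Bidder 4 bids 2.
Truthful bid 6: loses but pays 6, utility -6.
Bid 2 instead: loses but pays 2, utility -2.
Since -2 > -6, bidding 2 is strictly better here, so truthful bidding is not dominant.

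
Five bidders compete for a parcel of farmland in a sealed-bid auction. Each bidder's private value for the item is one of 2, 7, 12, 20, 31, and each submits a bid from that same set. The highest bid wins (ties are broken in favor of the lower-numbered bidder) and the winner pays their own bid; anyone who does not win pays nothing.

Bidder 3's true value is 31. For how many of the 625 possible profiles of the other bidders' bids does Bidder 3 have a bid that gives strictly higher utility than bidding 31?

144

Others bid (2, 2, 2, 2): truth gives 0; bid 7 gives 24 > 0. Violating.
Others bid (2, 2, 2, 7): truth gives 0; bid 7 gives 24 > 0. Violating.
Others bid (2, 2, 2, 12): truth gives 0; bid 12 gives 19 > 0. Violating.
Others bid (2, 2, 2, 20): truth gives 0; bid 20 gives 11 > 0. Violating.
Others bid (2, 2, 2, 31): truth gives 0; no alternative beats it.
Others bid (2, 2, 7, 31): truth gives 0; no alternative beats it.
(Checking all 625 profiles: 144 have a profitable deviation, 481 do not.)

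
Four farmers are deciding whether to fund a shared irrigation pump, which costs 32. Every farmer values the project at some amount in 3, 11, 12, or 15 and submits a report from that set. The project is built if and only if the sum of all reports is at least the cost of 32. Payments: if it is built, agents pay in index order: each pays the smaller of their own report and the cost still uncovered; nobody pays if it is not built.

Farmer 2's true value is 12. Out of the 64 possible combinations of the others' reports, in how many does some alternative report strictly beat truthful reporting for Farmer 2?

57

Others report (3, 3, 15): truth gives 0; report 11 gives 1 > 0. Violating.
Others report (3, 11, 11): truth gives 0; report 11 gives 1 > 0. Violating.
Others report (3, 11, 12): truth gives 0; report 11 gives 1 > 0. Violating.
Others report (3, 11, 15): truth gives 0; report 3 gives 9 > 0. Violating.
Others report (3, 3, 3): truth gives 0; no alternative beats it.
Others report (3, 3, 11): truth gives 0; no alternative beats it.
(Checking all 64 profiles: 57 have a profitable deviation, 7 do not.)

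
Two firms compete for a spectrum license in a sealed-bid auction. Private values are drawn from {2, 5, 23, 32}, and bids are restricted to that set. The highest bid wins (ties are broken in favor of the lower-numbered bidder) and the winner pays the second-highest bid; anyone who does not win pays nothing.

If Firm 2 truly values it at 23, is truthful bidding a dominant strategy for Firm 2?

Check each profile of the others' bids and compare truth against every alternative bid.
Others bid (2): truth gives 21, best alternative gives 21.
Others bid (5): truth gives 18, best alternative gives 18.
Others bid (23): truth gives 0, best alternative gives 0.
Others bid (32): truth gives 0, best alternative gives 0.
In every case the truthful bid is at least as good as any alternative, so it is a dominant strategy.

Yes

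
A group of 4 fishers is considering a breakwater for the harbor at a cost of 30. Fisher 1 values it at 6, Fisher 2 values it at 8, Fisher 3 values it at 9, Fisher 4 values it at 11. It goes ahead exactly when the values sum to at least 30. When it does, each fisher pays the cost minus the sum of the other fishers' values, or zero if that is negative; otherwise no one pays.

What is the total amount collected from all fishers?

Total value 34 ≥ cost 30, so it is built.
Fisher 1: others sum to 28; max(0, 30 - 28) = 2.
Fisher 2: others sum to 26; max(0, 30 - 26) = 4.
Fisher 3: others sum to 25; max(0, 30 - 25) = 5.
Fisher 4: others sum to 23; max(0, 30 - 23) = 7.
Total collected = 2 + 4 + 5 + 7 = 18.

18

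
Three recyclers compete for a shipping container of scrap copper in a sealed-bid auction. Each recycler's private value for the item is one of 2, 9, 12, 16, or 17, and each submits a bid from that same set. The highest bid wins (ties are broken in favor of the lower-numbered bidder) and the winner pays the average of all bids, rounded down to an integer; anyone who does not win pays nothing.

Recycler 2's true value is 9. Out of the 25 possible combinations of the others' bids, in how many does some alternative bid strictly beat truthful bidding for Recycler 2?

2

Others bid (2, 12): truth gives 0; bid 12 gives 1 > 0. Violating.
Others bid (9, 2): truth gives 0; bid 12 gives 2 > 0. Violating.
Others bid (2, 2): truth gives 5; no alternative beats it.
Others bid (2, 9): truth gives 3; no alternative beats it.
(Checking all 25 profiles: 2 have a profitable deviation, 23 do not.)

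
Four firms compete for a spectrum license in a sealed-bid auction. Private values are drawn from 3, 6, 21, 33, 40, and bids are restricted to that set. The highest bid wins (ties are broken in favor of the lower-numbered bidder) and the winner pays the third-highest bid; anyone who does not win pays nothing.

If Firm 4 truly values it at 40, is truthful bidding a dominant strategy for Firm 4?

Check each profile of the others' bids and compare truth against every alternative bid.
Others bid (3, 3, 33): truth gives 37, best alternative gives 0.
Others bid (3, 33, 3): truth gives 37, best alternative gives 0.
Others bid (33, 3, 3): truth gives 37, best alternative gives 0.
Others bid (3, 6, 33): truth gives 34, best alternative gives 0.
Others bid (3, 33, 6): truth gives 34, best alternative gives 0.
Others bid (6, 3, 33): truth gives 34, best alternative gives 0.
(Remaining 119 profiles checked similarly; truth is weakly best in each.)
In every case the truthful bid is at least as good as any alternative, so it is a dominant strategy.

Yes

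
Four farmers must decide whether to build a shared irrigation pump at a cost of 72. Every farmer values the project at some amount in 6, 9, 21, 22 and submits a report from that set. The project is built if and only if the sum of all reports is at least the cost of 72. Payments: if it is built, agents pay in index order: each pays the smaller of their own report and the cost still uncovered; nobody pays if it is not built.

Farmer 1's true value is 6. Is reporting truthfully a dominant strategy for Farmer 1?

Yes

Check each profile of the others' reports and compare truth against every alternative report.
Others report (21, 21, 21): truth gives 0, best alternative gives -3.
Others report (21, 21, 22): truth gives 0, best alternative gives -3.
Others report (21, 22, 21): truth gives 0, best alternative gives -3.
Others report (21, 22, 22): truth gives 0, best alternative gives -3.
Others report (22, 21, 21): truth gives 0, best alternative gives -3.
Others report (22, 21, 22): truth gives 0, best alternative gives -3.
(Remaining 58 profiles checked similarly; truth is weakly best in each.)
In every case the truthful report is at least as good as any alternative, so it is a dominant strategy.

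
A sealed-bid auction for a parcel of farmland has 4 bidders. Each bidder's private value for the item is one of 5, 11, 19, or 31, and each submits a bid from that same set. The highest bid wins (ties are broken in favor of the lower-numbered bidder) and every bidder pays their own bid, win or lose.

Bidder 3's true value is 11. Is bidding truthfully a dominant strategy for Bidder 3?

Consider the case where Bidder 1 bids 5, Bidder 2 bids 5 and Bidder 4 bids 19.
Truthful bid 11: loses but pays 11, utility -11.
Bid 5 instead: loses but pays 5, utility -5.
Since -5 > -11, bidding 5 is strictly better here, so truthful bidding is not dominant.

No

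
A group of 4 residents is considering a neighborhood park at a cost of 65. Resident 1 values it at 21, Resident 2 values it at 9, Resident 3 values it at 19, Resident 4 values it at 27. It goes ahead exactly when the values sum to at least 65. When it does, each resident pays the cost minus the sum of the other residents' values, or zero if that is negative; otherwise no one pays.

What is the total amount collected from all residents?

Total value 76 ≥ cost 65, so it is built.
Resident 1: others sum to 55; max(0, 65 - 55) = 10.
Resident 2: others sum to 67; max(0, 65 - 67) = 0.
Resident 3: others sum to 57; max(0, 65 - 57) = 8.
Resident 4: others sum to 49; max(0, 65 - 49) = 16.
Total collected = 10 + 0 + 8 + 16 = 34.

34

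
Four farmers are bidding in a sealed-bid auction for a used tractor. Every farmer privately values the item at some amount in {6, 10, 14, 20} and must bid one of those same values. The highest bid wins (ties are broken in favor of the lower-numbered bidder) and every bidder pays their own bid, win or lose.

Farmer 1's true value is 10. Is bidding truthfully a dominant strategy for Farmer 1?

Consider the case where Farmer 2 bids 6, Farmer 3 bids 6 and Farmer 4 bids 6.
Truthful bid 10: wins, pays 10, utility 10 - 10 = 0.
Bid 6 instead: wins, pays 6, utility 10 - 6 = 4.
Since 4 > 0, bidding 6 is strictly better here, so truthful bidding is not dominant.

No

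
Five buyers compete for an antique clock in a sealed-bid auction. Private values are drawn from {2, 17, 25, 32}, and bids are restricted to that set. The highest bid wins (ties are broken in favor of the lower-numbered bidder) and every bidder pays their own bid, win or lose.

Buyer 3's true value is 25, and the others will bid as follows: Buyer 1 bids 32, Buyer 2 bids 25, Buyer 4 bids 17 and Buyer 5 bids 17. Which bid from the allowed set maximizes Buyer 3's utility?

Bid 2: loses but pays 2, utility -2.
Bid 17: loses but pays 17, utility -17.
Bid 25: loses but pays 25, utility -25.
Bid 32: loses but pays 32, utility -32.
The best choice is 2 with utility -2.

2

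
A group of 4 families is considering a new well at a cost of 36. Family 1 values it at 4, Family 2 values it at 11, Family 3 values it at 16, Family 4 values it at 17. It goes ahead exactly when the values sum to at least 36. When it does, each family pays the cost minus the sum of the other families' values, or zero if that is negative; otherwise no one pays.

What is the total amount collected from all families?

Total value 48 ≥ cost 36, so it is built.
Family 1: others sum to 44; max(0, 36 - 44) = 0.
Family 2: others sum to 37; max(0, 36 - 37) = 0.
Family 3: others sum to 32; max(0, 36 - 32) = 4.
Family 4: others sum to 31; max(0, 36 - 31) = 5.
Total collected = 0 + 0 + 4 + 5 = 9.

9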